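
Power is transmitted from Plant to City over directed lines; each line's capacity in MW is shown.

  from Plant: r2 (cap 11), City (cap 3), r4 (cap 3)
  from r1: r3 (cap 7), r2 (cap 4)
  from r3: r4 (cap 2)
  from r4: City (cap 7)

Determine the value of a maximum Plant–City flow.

Augment Plant→City: bottleneck 3, flow now 3.
Augment Plant→r4→City: bottleneck 3, flow now 6.
No augmenting path remains; maximum flow = 6.
In the residual graph, reachable from Plant: {Plant, r2}.
Min-cut edges: Plant→r4 (3), Plant→City (3); capacity 3 + 3 = 6.
This cut is saturated, so no flow can exceed 6.

6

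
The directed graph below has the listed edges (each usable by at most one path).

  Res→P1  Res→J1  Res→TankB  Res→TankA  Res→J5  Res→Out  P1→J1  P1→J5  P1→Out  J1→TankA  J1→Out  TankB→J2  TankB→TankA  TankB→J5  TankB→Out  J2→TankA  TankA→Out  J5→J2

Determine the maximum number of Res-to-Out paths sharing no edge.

Assign every edge capacity 1; by Menger, the answer equals the max flow.
Path Res→Out (+1); total 1.
Path Res→P1→Out (+1); total 2.
Path Res→J1→Out (+1); total 3.
Path Res→TankB→Out (+1); total 4.
Path Res→TankA→Out (+1); total 5.
No residual Res→Out path; max flow = 5.
Certifying cut of size 5: {Res→J1, Res→Out, Res→P1, Res→TankB, TankA→Out}.

5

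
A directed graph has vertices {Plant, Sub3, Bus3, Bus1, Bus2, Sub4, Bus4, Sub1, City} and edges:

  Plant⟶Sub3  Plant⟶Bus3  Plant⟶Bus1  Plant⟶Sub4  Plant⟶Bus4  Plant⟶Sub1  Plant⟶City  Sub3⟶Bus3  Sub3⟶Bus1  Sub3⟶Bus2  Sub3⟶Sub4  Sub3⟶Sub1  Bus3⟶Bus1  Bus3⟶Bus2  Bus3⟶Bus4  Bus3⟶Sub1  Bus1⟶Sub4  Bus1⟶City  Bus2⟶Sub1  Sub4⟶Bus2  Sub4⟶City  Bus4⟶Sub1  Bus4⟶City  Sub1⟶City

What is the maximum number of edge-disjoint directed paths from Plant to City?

Assign every edge capacity 1; by Menger, the answer equals the max flow.
Path Plant→City (+1); total 1.
Path Plant→Bus1→City (+1); total 2.
Path Plant→Sub4→City (+1); total 3.
Path Plant→Bus4→City (+1); total 4.
Path Plant→Sub1→City (+1); total 5.
No residual Plant→City path; max flow = 5.
Certifying cut of size 5: {Bus1→City, Bus4→City, Plant→City, Sub1→City, Sub4→City}.

5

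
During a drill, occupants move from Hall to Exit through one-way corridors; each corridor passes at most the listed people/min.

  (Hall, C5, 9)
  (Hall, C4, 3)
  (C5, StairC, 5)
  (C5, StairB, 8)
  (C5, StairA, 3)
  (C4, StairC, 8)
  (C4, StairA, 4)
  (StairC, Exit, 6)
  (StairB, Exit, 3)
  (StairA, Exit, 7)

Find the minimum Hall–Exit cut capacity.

Augment Hall→C5→StairC→Exit: bottleneck 5, flow now 5.
Augment Hall→C5→StairB→Exit: bottleneck 3, flow now 8.
Augment Hall→C5→StairA→Exit: bottleneck 1, flow now 9.
Augment Hall→C4→StairC→Exit: bottleneck 1, flow now 10.
Augment Hall→C4→StairA→Exit: bottleneck 2, flow now 12.
No augmenting path remains; maximum flow = 12.
By max-flow min-cut, the minimum cut capacity equals the max flow.
In the residual graph, reachable from Hall: {Hall}.
Min-cut edges: Hall→C5 (9), Hall→C4 (3); capacity 9 + 3 = 12.

12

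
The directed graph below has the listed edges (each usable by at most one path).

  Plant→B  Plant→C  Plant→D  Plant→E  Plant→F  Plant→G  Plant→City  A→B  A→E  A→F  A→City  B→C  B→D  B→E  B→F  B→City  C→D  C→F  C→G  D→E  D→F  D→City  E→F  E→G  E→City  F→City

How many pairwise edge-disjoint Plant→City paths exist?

5

Assign every edge capacity 1; by Menger, the answer equals the max flow.
Path Plant→City (+1); total 1.
Path Plant→B→City (+1); total 2.
Path Plant→D→City (+1); total 3.
Path Plant→E→City (+1); total 4.
Path Plant→F→City (+1); total 5.
No residual Plant→City path; max flow = 5.
Certifying cut of size 5: {D→City, E→City, F→City, Plant→B, Plant→City}.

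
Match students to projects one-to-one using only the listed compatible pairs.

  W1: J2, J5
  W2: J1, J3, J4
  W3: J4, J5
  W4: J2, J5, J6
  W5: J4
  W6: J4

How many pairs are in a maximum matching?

5

Unit-capacity flow: source→left, listed edges, right→sink; max matching = max flow.
Augmenting path W1→J2 (+1); matched 1.
Augmenting path W2→J1 (+1); matched 2.
Augmenting path W3→J4 (+1); matched 3.
Augmenting path W4→J5 (+1); matched 4.
Augmenting path W5→J4→W3→J5→W4→J6 (+1); matched 5.
No augmenting path remains; maximum matching = 5.
König certificate: {W1, W2, W3, W4, J4} is a vertex cover of size 5 (every listed pair touches it), so no matching can be larger.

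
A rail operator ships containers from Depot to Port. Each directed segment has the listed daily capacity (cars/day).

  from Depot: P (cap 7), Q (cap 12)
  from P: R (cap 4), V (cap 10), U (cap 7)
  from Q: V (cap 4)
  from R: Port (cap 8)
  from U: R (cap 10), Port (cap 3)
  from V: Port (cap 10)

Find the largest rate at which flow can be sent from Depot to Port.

11

Augment Depot→P→R→Port: bottleneck 4, flow now 4.
Augment Depot→P→U→Port: bottleneck 3, flow now 7.
Augment Depot→Q→V→Port: bottleneck 4, flow now 11.
No augmenting path remains; maximum flow = 11.
In the residual graph, reachable from Depot: {Depot, Q}.
Min-cut edges: Depot→P (7), Q→V (4); capacity 7 + 4 = 11.
This cut is saturated, so no flow can exceed 11.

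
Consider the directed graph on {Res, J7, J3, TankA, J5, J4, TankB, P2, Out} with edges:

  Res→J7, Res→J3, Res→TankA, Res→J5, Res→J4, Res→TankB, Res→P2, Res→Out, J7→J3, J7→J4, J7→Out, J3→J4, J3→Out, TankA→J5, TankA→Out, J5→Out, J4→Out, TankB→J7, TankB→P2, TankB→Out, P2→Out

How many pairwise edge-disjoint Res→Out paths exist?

8

Assign every edge capacity 1; by Menger, the answer equals the max flow.
Path Res→Out (+1); total 1.
Path Res→J7→Out (+1); total 2.
Path Res→J3→Out (+1); total 3.
Path Res→TankA→Out (+1); total 4.
Path Res→J5→Out (+1); total 5.
Path Res→J4→Out (+1); total 6.
Path Res→TankB→Out (+1); total 7.
Path Res→P2→Out (+1); total 8.
No residual Res→Out path; max flow = 8.
Certifying cut of size 8: {Res→J3, Res→J4, Res→J5, Res→J7, Res→Out, Res→P2, Res→TankA, Res→TankB}.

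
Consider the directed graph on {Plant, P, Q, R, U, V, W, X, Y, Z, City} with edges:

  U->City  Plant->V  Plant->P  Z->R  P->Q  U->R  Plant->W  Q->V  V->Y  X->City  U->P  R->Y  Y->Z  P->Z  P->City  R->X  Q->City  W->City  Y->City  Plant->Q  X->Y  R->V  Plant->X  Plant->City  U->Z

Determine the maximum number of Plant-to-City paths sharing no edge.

Assign every edge capacity 1; by Menger, the answer equals the max flow.
Path Plant→City (+1); total 1.
Path Plant→P→City (+1); total 2.
Path Plant→Q→City (+1); total 3.
Path Plant→W→City (+1); total 4.
Path Plant→X→City (+1); total 5.
Path Plant→V→Y→City (+1); total 6.
No residual Plant→City path; max flow = 6.
Certifying cut of size 6: {Plant→City, Plant→P, Plant→Q, Plant→V, Plant→W, Plant→X}.

6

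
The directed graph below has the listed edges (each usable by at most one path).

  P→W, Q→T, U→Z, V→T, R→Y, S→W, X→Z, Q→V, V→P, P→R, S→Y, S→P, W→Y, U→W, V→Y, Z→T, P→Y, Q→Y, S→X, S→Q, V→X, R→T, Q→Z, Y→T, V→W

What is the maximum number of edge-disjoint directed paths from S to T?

4

Assign every edge capacity 1; by Menger, the answer equals the max flow.
Path S→Q→T (+1); total 1.
Path S→Y→T (+1); total 2.
Path S→P→R→T (+1); total 3.
Path S→X→Z→T (+1); total 4.
No residual S→T path; max flow = 4.
Certifying cut of size 4: {S→P, S→Q, S→X, Y→T}.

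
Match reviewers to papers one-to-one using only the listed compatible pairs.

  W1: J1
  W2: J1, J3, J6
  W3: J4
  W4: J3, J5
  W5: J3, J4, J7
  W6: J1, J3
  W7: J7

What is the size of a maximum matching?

Unit-capacity flow: source→left, listed edges, right→sink; max matching = max flow.
Augmenting path W1→J1 (+1); matched 1.
Augmenting path W2→J3 (+1); matched 2.
Augmenting path W3→J4 (+1); matched 3.
Augmenting path W4→J5 (+1); matched 4.
Augmenting path W5→J7 (+1); matched 5.
Augmenting path W6→J3→W2→J6 (+1); matched 6.
No augmenting path remains; maximum matching = 6.
König certificate: {W2, W4, J1, J3, J4, J7} is a vertex cover of size 6 (every listed pair touches it), so no matching can be larger.

6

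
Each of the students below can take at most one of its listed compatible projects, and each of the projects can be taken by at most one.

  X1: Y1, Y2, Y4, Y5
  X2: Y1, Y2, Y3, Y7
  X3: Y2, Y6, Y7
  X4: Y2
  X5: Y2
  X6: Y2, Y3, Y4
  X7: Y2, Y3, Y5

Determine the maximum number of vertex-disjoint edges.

Unit-capacity flow: source→left, listed edges, right→sink; max matching = max flow.
Augmenting path X1→Y1 (+1); matched 1.
Augmenting path X2→Y2 (+1); matched 2.
Augmenting path X3→Y6 (+1); matched 3.
Augmenting path X6→Y3 (+1); matched 4.
Augmenting path X7→Y5 (+1); matched 5.
Augmenting path X4→Y2→X2→Y7 (+1); matched 6.
No augmenting path remains; maximum matching = 6.
König certificate: {X1, X2, X3, X6, X7, Y2} is a vertex cover of size 6 (every listed pair touches it), so no matching can be larger.

6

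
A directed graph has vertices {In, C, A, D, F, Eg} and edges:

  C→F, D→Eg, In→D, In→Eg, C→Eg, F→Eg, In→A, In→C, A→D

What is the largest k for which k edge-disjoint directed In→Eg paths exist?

Assign every edge capacity 1; by Menger, the answer equals the max flow.
Path In→Eg (+1); total 1.
Path In→C→Eg (+1); total 2.
Path In→D→Eg (+1); total 3.
No residual In→Eg path; max flow = 3.
Certifying cut of size 3: {D→Eg, In→C, In→Eg}.

3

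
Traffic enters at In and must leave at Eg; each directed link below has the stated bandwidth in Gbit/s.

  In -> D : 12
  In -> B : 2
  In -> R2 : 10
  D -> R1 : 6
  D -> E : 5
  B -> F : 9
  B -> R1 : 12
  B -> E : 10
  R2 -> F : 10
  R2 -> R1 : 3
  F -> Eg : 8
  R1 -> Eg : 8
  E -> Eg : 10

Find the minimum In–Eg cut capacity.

Augment In→D→R1→Eg: bottleneck 6, flow now 6.
Augment In→D→E→Eg: bottleneck 5, flow now 11.
Augment In→B→F→Eg: bottleneck 2, flow now 13.
Augment In→R2→F→Eg: bottleneck 6, flow now 19.
Augment In→R2→R1→Eg: bottleneck 2, flow now 21.
Augment In→R2→F→B→E→Eg: bottleneck 2, flow now 23. (uses reverse residual edge)
No augmenting path remains; maximum flow = 23.
By max-flow min-cut, the minimum cut capacity equals the max flow.
In the residual graph, reachable from In: {In, D}.
Min-cut edges: In→B (2), In→R2 (10), D→R1 (6), D→E (5); capacity 2 + 10 + 6 + 5 = 23.

23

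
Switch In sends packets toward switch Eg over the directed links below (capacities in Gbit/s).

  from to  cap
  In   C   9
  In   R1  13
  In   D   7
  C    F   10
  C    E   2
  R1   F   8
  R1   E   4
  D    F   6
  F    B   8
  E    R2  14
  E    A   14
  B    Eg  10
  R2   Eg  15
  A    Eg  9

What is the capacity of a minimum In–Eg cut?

14

Augment In→C→F→B→Eg: bottleneck 8, flow now 8.
Augment In→C→E→R2→Eg: bottleneck 1, flow now 9.
Augment In→R1→E→R2→Eg: bottleneck 4, flow now 13.
Augment In→R1→F→C→E→R2→Eg: bottleneck 1, flow now 14. (uses reverse residual edge)
No augmenting path remains; maximum flow = 14.
By max-flow min-cut, the minimum cut capacity equals the max flow.
In the residual graph, reachable from In: {In, C, R1, D, F}.
Min-cut edges: C→E (2), R1→E (4), F→B (8); capacity 2 + 4 + 8 = 14.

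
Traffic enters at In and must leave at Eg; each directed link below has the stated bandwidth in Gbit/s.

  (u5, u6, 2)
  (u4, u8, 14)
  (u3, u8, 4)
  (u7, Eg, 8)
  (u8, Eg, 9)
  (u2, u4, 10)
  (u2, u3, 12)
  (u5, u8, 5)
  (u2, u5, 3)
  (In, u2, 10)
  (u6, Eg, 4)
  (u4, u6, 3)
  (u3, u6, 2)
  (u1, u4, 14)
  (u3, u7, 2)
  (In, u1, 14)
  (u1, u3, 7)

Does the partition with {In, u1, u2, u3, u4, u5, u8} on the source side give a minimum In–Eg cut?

Given cut capacity: 2 + 2 + 3 + 2 + 9 = 18.
Augment In→u1→u3→u6→Eg: bottleneck 2, flow now 2.
Augment In→u1→u3→u7→Eg: bottleneck 2, flow now 4.
Augment In→u1→u3→u8→Eg: bottleneck 3, flow now 7.
Augment In→u1→u4→u6→Eg: bottleneck 2, flow now 9.
Augment In→u1→u4→u8→Eg: bottleneck 5, flow now 14.
Augment In→u2→u3→u8→Eg: bottleneck 1, flow now 15.
No augmenting path remains; maximum flow = 15.
In the residual graph, reachable from In: {In, u1, u2, u3, u4, u5, u6, u8}.
Min-cut edges: u3→u7 (2), u6→Eg (4), u8→Eg (9); capacity 2 + 4 + 9 = 15.
Cut capacity 18 exceeds the max flow 15, so it is not minimum.

No — its capacity is 18, but the minimum cut has capacity 15.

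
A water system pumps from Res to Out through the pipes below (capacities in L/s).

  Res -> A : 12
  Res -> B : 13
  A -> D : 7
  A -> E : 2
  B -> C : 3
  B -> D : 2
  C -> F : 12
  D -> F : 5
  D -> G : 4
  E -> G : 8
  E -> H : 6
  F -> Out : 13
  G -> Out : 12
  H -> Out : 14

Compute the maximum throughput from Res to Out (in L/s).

14

Augment Res→A→D→F→Out: bottleneck 5, flow now 5.
Augment Res→A→D→G→Out: bottleneck 2, flow now 7.
Augment Res→A→E→G→Out: bottleneck 2, flow now 9.
Augment Res→B→C→F→Out: bottleneck 3, flow now 12.
Augment Res→B→D→G→Out: bottleneck 2, flow now 14.
No augmenting path remains; maximum flow = 14.
In the residual graph, reachable from Res: {Res, A, B}.
Min-cut edges: A→D (7), A→E (2), B→C (3), B→D (2); capacity 7 + 2 + 3 + 2 = 14.
This cut is saturated, so no flow can exceed 14.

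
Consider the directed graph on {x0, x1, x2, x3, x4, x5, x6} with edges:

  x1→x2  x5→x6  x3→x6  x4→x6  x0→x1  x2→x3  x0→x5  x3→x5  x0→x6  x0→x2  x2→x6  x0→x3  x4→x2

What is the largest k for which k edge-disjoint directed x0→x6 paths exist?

4

Assign every edge capacity 1; by Menger, the answer equals the max flow.
Path x0→x6 (+1); total 1.
Path x0→x2→x6 (+1); total 2.
Path x0→x3→x6 (+1); total 3.
Path x0→x5→x6 (+1); total 4.
No residual x0→x6 path; max flow = 4.
Certifying cut of size 4: {x0→x6, x2→x6, x3→x6, x5→x6}.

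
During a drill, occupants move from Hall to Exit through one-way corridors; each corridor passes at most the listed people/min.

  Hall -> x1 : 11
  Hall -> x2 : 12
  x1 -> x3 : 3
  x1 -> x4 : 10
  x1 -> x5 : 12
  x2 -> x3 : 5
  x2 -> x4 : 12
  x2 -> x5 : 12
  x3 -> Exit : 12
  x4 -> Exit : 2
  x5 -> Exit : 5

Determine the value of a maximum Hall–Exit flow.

15

Augment Hall→x1→x3→Exit: bottleneck 3, flow now 3.
Augment Hall→x1→x4→Exit: bottleneck 2, flow now 5.
Augment Hall→x1→x5→Exit: bottleneck 5, flow now 10.
Augment Hall→x2→x3→Exit: bottleneck 5, flow now 15.
No augmenting path remains; maximum flow = 15.
In the residual graph, reachable from Hall: {Hall, x1, x2, x4, x5}.
Min-cut edges: x1→x3 (3), x2→x3 (5), x4→Exit (2), x5→Exit (5); capacity 3 + 5 + 2 + 5 = 15.
This cut is saturated, so no flow can exceed 15.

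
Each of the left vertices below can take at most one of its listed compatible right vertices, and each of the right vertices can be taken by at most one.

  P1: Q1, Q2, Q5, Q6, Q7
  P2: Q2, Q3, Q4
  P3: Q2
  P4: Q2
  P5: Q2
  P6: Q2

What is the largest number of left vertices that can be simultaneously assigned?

3

Unit-capacity flow: source→left, listed edges, right→sink; max matching = max flow.
Augmenting path P1→Q1 (+1); matched 1.
Augmenting path P2→Q2 (+1); matched 2.
Augmenting path P3→Q2→P2→Q3 (+1); matched 3.
No augmenting path remains; maximum matching = 3.
König certificate: {P1, P2, Q2} is a vertex cover of size 3 (every listed pair touches it), so no matching can be larger.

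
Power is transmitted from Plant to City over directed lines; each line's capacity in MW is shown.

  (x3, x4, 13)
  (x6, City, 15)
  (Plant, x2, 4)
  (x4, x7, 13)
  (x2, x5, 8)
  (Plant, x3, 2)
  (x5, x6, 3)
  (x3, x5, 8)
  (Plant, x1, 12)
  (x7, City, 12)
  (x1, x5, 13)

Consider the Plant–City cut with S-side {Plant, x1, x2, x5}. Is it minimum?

Given cut capacity: 2 + 3 = 5.
Augment Plant→x1→x5→x6→City: bottleneck 3, flow now 3.
Augment Plant→x3→x4→x7→City: bottleneck 2, flow now 5.
No augmenting path remains; maximum flow = 5.
Cut capacity 5 equals the max flow, so it is a minimum cut.

Yes — it is a minimum cut (capacity 5).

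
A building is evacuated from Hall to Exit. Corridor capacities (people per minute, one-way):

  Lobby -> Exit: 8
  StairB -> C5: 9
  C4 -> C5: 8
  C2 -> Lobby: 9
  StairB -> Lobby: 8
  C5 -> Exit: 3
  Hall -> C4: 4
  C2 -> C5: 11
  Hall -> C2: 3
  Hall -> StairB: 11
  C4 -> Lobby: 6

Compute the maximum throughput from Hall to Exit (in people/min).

Augment Hall→C4→Lobby→Exit: bottleneck 4, flow now 4.
Augment Hall→StairB→Lobby→Exit: bottleneck 4, flow now 8.
Augment Hall→StairB→C5→Exit: bottleneck 3, flow now 11.
No augmenting path remains; maximum flow = 11.
In the residual graph, reachable from Hall: {Hall, C4, StairB, C2, Lobby, C5}.
Min-cut edges: Lobby→Exit (8), C5→Exit (3); capacity 8 + 3 = 11.
This cut is saturated, so no flow can exceed 11.

11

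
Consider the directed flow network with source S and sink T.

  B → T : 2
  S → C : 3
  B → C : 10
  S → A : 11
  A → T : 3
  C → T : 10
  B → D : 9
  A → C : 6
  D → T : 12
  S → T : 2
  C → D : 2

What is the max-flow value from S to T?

14

Augment S→T: bottleneck 2, flow now 2.
Augment S→A→T: bottleneck 3, flow now 5.
Augment S→C→T: bottleneck 3, flow now 8.
Augment S→A→C→T: bottleneck 6, flow now 14.
No augmenting path remains; maximum flow = 14.
In the residual graph, reachable from S: {S, A}.
Min-cut edges: S→C (3), S→T (2), A→C (6), A→T (3); capacity 3 + 2 + 6 + 3 = 14.
This cut is saturated, so no flow can exceed 14.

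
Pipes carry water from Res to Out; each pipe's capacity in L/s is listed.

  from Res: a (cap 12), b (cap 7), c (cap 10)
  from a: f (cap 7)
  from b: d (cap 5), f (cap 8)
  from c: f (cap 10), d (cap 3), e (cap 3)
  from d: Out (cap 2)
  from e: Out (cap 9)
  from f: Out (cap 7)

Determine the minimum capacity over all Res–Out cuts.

12

Augment Res→a→f→Out: bottleneck 7, flow now 7.
Augment Res→b→d→Out: bottleneck 2, flow now 9.
Augment Res→c→e→Out: bottleneck 3, flow now 12.
No augmenting path remains; maximum flow = 12.
By max-flow min-cut, the minimum cut capacity equals the max flow.
In the residual graph, reachable from Res: {Res, a, b, c, d, f}.
Min-cut edges: c→e (3), d→Out (2), f→Out (7); capacity 3 + 2 + 7 = 12.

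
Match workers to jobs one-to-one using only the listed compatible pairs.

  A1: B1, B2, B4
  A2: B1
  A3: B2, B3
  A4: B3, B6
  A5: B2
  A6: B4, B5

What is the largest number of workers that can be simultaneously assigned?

Unit-capacity flow: source→left, listed edges, right→sink; max matching = max flow.
Augmenting path A1→B1 (+1); matched 1.
Augmenting path A3→B2 (+1); matched 2.
Augmenting path A4→B3 (+1); matched 3.
Augmenting path A6→B4 (+1); matched 4.
Augmenting path A2→B1→A1→B4→A6→B5 (+1); matched 5.
Augmenting path A5→B2→A3→B3→A4→B6 (+1); matched 6.
No augmenting path remains; maximum matching = 6.
König certificate: {A1, A2, A3, A4, A5, A6} is a vertex cover of size 6 (every listed pair touches it), so no matching can be larger.

6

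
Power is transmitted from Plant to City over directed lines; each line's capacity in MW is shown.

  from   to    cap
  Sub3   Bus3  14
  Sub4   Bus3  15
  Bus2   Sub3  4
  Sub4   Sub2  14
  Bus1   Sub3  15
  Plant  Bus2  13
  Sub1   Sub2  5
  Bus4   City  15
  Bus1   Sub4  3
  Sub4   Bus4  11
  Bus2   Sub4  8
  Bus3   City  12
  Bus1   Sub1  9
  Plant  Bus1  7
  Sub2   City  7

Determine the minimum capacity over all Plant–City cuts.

Augment Plant→Bus2→Sub3→Bus3→City: bottleneck 4, flow now 4.
Augment Plant→Bus2→Sub4→Sub2→City: bottleneck 7, flow now 11.
Augment Plant→Bus2→Sub4→Bus3→City: bottleneck 1, flow now 12.
Augment Plant→Bus1→Sub3→Bus3→City: bottleneck 7, flow now 19.
No augmenting path remains; maximum flow = 19.
By max-flow min-cut, the minimum cut capacity equals the max flow.
In the residual graph, reachable from Plant: {Plant, Bus2}.
Min-cut edges: Plant→Bus1 (7), Bus2→Sub3 (4), Bus2→Sub4 (8); capacity 7 + 4 + 8 = 19.

19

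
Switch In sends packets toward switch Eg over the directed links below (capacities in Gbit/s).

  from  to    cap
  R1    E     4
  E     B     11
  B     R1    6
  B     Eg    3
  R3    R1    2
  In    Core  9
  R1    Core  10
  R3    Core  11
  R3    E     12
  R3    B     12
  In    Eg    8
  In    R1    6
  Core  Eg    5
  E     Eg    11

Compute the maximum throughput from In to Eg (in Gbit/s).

Augment In→Eg: bottleneck 8, flow now 8.
Augment In→Core→Eg: bottleneck 5, flow now 13.
Augment In→R1→E→Eg: bottleneck 4, flow now 17.
No augmenting path remains; maximum flow = 17.
In the residual graph, reachable from In: {In, R1, Core}.
Min-cut edges: In→Eg (8), R1→E (4), Core→Eg (5); capacity 8 + 4 + 5 = 17.
This cut is saturated, so no flow can exceed 17.

17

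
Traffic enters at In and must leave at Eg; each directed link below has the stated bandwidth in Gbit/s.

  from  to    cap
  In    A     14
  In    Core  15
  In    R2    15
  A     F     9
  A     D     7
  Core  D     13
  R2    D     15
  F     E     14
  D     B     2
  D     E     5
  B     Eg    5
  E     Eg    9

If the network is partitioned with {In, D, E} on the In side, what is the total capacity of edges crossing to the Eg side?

55

Edges leaving {In, D, E}: In→A (14), In→Core (15), In→R2 (15), D→B (2), E→Eg (9).
Cut capacity = 14 + 15 + 15 + 2 + 9 = 55.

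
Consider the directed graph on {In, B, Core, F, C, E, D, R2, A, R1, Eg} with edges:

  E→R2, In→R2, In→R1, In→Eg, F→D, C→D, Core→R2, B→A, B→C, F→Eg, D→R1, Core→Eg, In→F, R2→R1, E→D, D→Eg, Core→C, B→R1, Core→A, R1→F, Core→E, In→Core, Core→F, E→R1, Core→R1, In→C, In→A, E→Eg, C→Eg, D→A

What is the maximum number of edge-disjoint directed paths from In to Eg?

5

Assign every edge capacity 1; by Menger, the answer equals the max flow.
Path In→Eg (+1); total 1.
Path In→Core→Eg (+1); total 2.
Path In→F→Eg (+1); total 3.
Path In→C→Eg (+1); total 4.
Path In→R1→F→D→Eg (+1); total 5.
No residual In→Eg path; max flow = 5.
Certifying cut of size 5: {In→C, In→Core, In→Eg, In→F, R1→F}.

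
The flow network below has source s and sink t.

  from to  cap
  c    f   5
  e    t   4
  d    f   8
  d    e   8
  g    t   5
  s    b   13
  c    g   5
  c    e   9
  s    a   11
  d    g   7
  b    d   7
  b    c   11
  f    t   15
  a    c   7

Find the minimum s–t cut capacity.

Augment s→a→c→e→t: bottleneck 4, flow now 4.
Augment s→a→c→f→t: bottleneck 3, flow now 7.
Augment s→b→c→f→t: bottleneck 2, flow now 9.
Augment s→b→c→g→t: bottleneck 5, flow now 14.
Augment s→b→d→f→t: bottleneck 6, flow now 20.
No augmenting path remains; maximum flow = 20.
By max-flow min-cut, the minimum cut capacity equals the max flow.
In the residual graph, reachable from s: {s, a}.
Min-cut edges: s→b (13), a→c (7); capacity 13 + 7 = 20.

20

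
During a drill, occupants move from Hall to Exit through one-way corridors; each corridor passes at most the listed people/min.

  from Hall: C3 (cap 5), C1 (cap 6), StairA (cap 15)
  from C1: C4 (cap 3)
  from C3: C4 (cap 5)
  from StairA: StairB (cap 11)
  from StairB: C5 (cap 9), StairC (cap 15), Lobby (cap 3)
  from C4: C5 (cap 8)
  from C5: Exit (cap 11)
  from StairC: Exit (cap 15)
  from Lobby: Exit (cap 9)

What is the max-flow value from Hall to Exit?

Augment Hall→C1→C4→C5→Exit: bottleneck 3, flow now 3.
Augment Hall→C3→C4→C5→Exit: bottleneck 5, flow now 8.
Augment Hall→StairA→StairB→C5→Exit: bottleneck 3, flow now 11.
Augment Hall→StairA→StairB→StairC→Exit: bottleneck 8, flow now 19.
No augmenting path remains; maximum flow = 19.
In the residual graph, reachable from Hall: {Hall, C1, StairA}.
Min-cut edges: Hall→C3 (5), C1→C4 (3), StairA→StairB (11); capacity 5 + 3 + 11 = 19.
This cut is saturated, so no flow can exceed 19.

19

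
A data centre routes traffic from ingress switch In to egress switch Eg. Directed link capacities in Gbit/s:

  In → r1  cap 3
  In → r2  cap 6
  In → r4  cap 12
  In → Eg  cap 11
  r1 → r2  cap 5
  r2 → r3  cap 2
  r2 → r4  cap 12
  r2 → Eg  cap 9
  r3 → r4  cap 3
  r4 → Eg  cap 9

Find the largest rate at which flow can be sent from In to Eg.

29

Augment In→Eg: bottleneck 11, flow now 11.
Augment In→r2→Eg: bottleneck 6, flow now 17.
Augment In→r4→Eg: bottleneck 9, flow now 26.
Augment In→r1→r2→Eg: bottleneck 3, flow now 29.
No augmenting path remains; maximum flow = 29.
In the residual graph, reachable from In: {In, r4}.
Min-cut edges: In→r1 (3), In→r2 (6), In→Eg (11), r4→Eg (9); capacity 3 + 6 + 11 + 9 = 29.
This cut is saturated, so no flow can exceed 29.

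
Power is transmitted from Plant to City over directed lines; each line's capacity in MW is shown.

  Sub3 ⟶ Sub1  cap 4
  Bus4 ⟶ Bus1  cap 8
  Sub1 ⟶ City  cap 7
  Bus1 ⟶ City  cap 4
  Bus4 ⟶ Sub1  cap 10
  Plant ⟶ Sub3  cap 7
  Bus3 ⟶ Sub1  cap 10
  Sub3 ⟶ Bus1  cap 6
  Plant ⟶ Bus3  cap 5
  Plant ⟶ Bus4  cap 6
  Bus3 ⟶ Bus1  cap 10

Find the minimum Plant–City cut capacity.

Augment Plant→Bus4→Bus1→City: bottleneck 4, flow now 4.
Augment Plant→Bus4→Sub1→City: bottleneck 2, flow now 6.
Augment Plant→Sub3→Sub1→City: bottleneck 4, flow now 10.
Augment Plant→Bus3→Sub1→City: bottleneck 1, flow now 11.
No augmenting path remains; maximum flow = 11.
By max-flow min-cut, the minimum cut capacity equals the max flow.
In the residual graph, reachable from Plant: {Plant, Bus4, Sub3, Bus3, Bus1, Sub1}.
Min-cut edges: Bus1→City (4), Sub1→City (7); capacity 4 + 7 = 11.

11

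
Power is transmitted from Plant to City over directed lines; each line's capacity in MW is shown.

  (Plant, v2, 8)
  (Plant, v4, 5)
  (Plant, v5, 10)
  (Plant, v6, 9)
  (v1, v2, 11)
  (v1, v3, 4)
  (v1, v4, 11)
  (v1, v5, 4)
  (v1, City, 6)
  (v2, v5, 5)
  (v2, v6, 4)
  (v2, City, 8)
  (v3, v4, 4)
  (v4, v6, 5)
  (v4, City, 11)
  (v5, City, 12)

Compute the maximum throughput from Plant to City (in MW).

23

Augment Plant→v2→City: bottleneck 8, flow now 8.
Augment Plant→v4→City: bottleneck 5, flow now 13.
Augment Plant→v5→City: bottleneck 10, flow now 23.
No augmenting path remains; maximum flow = 23.
In the residual graph, reachable from Plant: {Plant, v6}.
Min-cut edges: Plant→v2 (8), Plant→v4 (5), Plant→v5 (10); capacity 8 + 5 + 10 = 23.
This cut is saturated, so no flow can exceed 23.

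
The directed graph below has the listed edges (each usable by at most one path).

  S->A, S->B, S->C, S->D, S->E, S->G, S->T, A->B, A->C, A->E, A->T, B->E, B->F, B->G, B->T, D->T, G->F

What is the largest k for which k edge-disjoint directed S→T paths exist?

4

Assign every edge capacity 1; by Menger, the answer equals the max flow.
Path S→T (+1); total 1.
Path S→A→T (+1); total 2.
Path S→B→T (+1); total 3.
Path S→D→T (+1); total 4.
No residual S→T path; max flow = 4.
Certifying cut of size 4: {S→A, S→B, S→D, S→T}.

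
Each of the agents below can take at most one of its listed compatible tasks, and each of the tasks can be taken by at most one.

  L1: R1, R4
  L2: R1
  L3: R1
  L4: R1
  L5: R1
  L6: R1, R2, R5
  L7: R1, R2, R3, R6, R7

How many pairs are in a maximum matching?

4

Unit-capacity flow: source→left, listed edges, right→sink; max matching = max flow.
Augmenting path L1→R1 (+1); matched 1.
Augmenting path L6→R2 (+1); matched 2.
Augmenting path L7→R3 (+1); matched 3.
Augmenting path L2→R1→L1→R4 (+1); matched 4.
No augmenting path remains; maximum matching = 4.
König certificate: {L1, L6, L7, R1} is a vertex cover of size 4 (every listed pair touches it), so no matching can be larger.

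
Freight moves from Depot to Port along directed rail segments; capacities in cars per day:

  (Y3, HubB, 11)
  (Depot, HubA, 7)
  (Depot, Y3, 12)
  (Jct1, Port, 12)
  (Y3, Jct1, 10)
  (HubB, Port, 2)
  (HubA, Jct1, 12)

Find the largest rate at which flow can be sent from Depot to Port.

14

Augment Depot→Y3→Jct1→Port: bottleneck 10, flow now 10.
Augment Depot→Y3→HubB→Port: bottleneck 2, flow now 12.
Augment Depot→HubA→Jct1→Port: bottleneck 2, flow now 14.
No augmenting path remains; maximum flow = 14.
In the residual graph, reachable from Depot: {Depot, Y3, HubA, Jct1, HubB}.
Min-cut edges: Jct1→Port (12), HubB→Port (2); capacity 12 + 2 = 14.
This cut is saturated, so no flow can exceed 14.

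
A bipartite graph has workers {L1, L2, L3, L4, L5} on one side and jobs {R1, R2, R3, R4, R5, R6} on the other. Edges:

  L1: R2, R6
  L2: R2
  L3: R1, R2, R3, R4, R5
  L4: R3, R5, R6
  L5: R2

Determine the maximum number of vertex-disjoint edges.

Unit-capacity flow: source→left, listed edges, right→sink; max matching = max flow.
Augmenting path L1→R2 (+1); matched 1.
Augmenting path L3→R1 (+1); matched 2.
Augmenting path L4→R3 (+1); matched 3.
Augmenting path L2→R2→L1→R6 (+1); matched 4.
No augmenting path remains; maximum matching = 4.
König certificate: {L1, L3, L4, R2} is a vertex cover of size 4 (every listed pair touches it), so no matching can be larger.

4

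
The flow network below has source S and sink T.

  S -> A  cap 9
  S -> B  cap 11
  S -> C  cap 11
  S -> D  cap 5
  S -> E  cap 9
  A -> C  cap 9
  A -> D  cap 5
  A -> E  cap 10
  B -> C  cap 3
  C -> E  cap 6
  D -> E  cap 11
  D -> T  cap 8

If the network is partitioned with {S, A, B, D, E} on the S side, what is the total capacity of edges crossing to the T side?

Edges leaving {S, A, B, D, E}: S→C (11), A→C (9), B→C (3), D→T (8).
Cut capacity = 11 + 9 + 3 + 8 = 31.

31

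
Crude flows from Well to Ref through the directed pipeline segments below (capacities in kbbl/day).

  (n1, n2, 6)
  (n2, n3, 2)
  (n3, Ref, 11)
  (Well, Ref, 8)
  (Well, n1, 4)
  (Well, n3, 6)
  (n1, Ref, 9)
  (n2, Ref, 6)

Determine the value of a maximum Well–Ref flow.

18

Augment Well→Ref: bottleneck 8, flow now 8.
Augment Well→n1→Ref: bottleneck 4, flow now 12.
Augment Well→n3→Ref: bottleneck 6, flow now 18.
No augmenting path remains; maximum flow = 18.
In the residual graph, reachable from Well: {Well}.
Min-cut edges: Well→n1 (4), Well→n3 (6), Well→Ref (8); capacity 4 + 6 + 8 = 18.
This cut is saturated, so no flow can exceed 18.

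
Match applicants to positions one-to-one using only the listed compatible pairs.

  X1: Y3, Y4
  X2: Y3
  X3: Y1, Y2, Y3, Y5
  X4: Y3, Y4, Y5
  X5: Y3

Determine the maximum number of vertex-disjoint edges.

4

Unit-capacity flow: source→left, listed edges, right→sink; max matching = max flow.
Augmenting path X1→Y3 (+1); matched 1.
Augmenting path X3→Y1 (+1); matched 2.
Augmenting path X4→Y4 (+1); matched 3.
Augmenting path X2→Y3→X1→Y4→X4→Y5 (+1); matched 4.
No augmenting path remains; maximum matching = 4.
König certificate: {X1, X3, X4, Y3} is a vertex cover of size 4 (every listed pair touches it), so no matching can be larger.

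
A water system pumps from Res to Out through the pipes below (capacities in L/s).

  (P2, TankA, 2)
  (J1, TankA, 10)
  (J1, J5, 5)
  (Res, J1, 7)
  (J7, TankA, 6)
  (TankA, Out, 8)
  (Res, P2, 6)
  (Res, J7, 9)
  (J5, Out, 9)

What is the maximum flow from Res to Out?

Augment Res→P2→TankA→Out: bottleneck 2, flow now 2.
Augment Res→J7→TankA→Out: bottleneck 6, flow now 8.
Augment Res→J1→J5→Out: bottleneck 5, flow now 13.
No augmenting path remains; maximum flow = 13.
In the residual graph, reachable from Res: {Res, P2, J7, J1, TankA}.
Min-cut edges: J1→J5 (5), TankA→Out (8); capacity 5 + 8 = 13.
This cut is saturated, so no flow can exceed 13.

13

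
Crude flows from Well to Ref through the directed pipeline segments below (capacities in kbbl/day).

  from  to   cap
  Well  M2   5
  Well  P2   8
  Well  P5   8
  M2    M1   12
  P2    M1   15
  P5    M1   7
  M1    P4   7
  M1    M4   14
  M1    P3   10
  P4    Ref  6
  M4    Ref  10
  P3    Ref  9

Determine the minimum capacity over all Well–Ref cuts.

Augment Well→M2→M1→P4→Ref: bottleneck 5, flow now 5.
Augment Well→P2→M1→P4→Ref: bottleneck 1, flow now 6.
Augment Well→P2→M1→M4→Ref: bottleneck 7, flow now 13.
Augment Well→P5→M1→M4→Ref: bottleneck 3, flow now 16.
Augment Well→P5→M1→P3→Ref: bottleneck 4, flow now 20.
No augmenting path remains; maximum flow = 20.
By max-flow min-cut, the minimum cut capacity equals the max flow.
In the residual graph, reachable from Well: {Well, P5}.
Min-cut edges: Well→M2 (5), Well→P2 (8), P5→M1 (7); capacity 5 + 8 + 7 = 20.

20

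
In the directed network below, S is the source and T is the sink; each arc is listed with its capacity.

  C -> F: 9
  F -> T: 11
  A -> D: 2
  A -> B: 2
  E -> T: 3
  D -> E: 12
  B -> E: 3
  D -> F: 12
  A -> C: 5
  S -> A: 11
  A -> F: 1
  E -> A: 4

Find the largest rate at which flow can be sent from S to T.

10

Augment S→A→F→T: bottleneck 1, flow now 1.
Augment S→A→B→E→T: bottleneck 2, flow now 3.
Augment S→A→C→F→T: bottleneck 5, flow now 8.
Augment S→A→D→E→T: bottleneck 1, flow now 9.
Augment S→A→D→F→T: bottleneck 1, flow now 10.
No augmenting path remains; maximum flow = 10.
In the residual graph, reachable from S: {S, A}.
Min-cut edges: A→B (2), A→C (5), A→D (2), A→F (1); capacity 2 + 5 + 2 + 1 = 10.
This cut is saturated, so no flow can exceed 10.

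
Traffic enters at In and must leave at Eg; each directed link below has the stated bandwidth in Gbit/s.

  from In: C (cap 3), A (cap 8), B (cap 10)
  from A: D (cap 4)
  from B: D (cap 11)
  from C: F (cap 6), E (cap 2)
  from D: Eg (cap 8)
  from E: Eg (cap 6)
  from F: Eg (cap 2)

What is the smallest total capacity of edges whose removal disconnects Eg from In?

11

Augment In→A→D→Eg: bottleneck 4, flow now 4.
Augment In→B→D→Eg: bottleneck 4, flow now 8.
Augment In→C→E→Eg: bottleneck 2, flow now 10.
Augment In→C→F→Eg: bottleneck 1, flow now 11.
No augmenting path remains; maximum flow = 11.
By max-flow min-cut, the minimum cut capacity equals the max flow.
In the residual graph, reachable from In: {In, A, B, D}.
Min-cut edges: In→C (3), D→Eg (8); capacity 3 + 8 = 11.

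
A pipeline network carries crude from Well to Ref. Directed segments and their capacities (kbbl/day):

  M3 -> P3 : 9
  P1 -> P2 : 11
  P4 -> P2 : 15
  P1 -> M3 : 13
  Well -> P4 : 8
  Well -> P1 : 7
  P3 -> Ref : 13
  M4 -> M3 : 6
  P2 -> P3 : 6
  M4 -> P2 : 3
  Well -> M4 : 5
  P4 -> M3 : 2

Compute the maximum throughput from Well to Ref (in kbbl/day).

Augment Well→M4→M3→P3→Ref: bottleneck 5, flow now 5.
Augment Well→P1→M3→P3→Ref: bottleneck 4, flow now 9.
Augment Well→P1→P2→P3→Ref: bottleneck 3, flow now 12.
Augment Well→P4→P2→P3→Ref: bottleneck 1, flow now 13.
No augmenting path remains; maximum flow = 13.
In the residual graph, reachable from Well: {Well, M4, P1, P4, M3, P2, P3}.
Min-cut edges: P3→Ref (13); capacity 13 = 13.
This cut is saturated, so no flow can exceed 13.

13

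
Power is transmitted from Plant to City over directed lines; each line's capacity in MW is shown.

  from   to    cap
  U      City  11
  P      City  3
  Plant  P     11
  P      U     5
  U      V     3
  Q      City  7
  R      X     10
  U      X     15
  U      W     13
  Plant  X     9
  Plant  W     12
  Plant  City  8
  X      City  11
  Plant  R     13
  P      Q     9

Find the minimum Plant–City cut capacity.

Augment Plant→City: bottleneck 8, flow now 8.
Augment Plant→P→City: bottleneck 3, flow now 11.
Augment Plant→X→City: bottleneck 9, flow now 20.
Augment Plant→P→Q→City: bottleneck 7, flow now 27.
Augment Plant→P→U→City: bottleneck 1, flow now 28.
Augment Plant→R→X→City: bottleneck 2, flow now 30.
No augmenting path remains; maximum flow = 30.
By max-flow min-cut, the minimum cut capacity equals the max flow.
In the residual graph, reachable from Plant: {Plant, R, W, X}.
Min-cut edges: Plant→P (11), Plant→City (8), X→City (11); capacity 11 + 8 + 11 = 30.

30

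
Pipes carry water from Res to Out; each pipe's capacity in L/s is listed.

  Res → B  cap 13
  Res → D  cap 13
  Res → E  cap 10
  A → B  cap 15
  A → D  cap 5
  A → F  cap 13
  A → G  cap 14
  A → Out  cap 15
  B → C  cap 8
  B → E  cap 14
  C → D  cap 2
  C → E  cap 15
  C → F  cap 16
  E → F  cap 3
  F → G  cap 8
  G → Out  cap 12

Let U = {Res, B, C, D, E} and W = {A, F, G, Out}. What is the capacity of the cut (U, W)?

19

Edges leaving {Res, B, C, D, E}: C→F (16), E→F (3).
Cut capacity = 16 + 3 = 19.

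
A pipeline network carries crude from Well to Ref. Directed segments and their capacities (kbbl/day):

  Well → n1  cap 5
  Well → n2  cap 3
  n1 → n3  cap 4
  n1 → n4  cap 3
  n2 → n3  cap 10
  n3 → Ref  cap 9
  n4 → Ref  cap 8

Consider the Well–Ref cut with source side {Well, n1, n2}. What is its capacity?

17

Edges leaving {Well, n1, n2}: n1→n3 (4), n1→n4 (3), n2→n3 (10).
Cut capacity = 4 + 3 + 10 = 17.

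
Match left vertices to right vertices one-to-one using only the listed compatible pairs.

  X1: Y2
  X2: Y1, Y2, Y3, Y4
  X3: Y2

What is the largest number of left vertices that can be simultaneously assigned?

Unit-capacity flow: source→left, listed edges, right→sink; max matching = max flow.
Augmenting path X1→Y2 (+1); matched 1.
Augmenting path X2→Y1 (+1); matched 2.
No augmenting path remains; maximum matching = 2.
König certificate: {X2, Y2} is a vertex cover of size 2 (every listed pair touches it), so no matching can be larger.

2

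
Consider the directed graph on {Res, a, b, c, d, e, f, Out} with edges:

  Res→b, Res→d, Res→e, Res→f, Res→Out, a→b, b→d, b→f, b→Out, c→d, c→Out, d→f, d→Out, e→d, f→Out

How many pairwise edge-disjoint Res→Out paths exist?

4

Assign every edge capacity 1; by Menger, the answer equals the max flow.
Path Res→Out (+1); total 1.
Path Res→b→Out (+1); total 2.
Path Res→d→Out (+1); total 3.
Path Res→f→Out (+1); total 4.
No residual Res→Out path; max flow = 4.
Certifying cut of size 4: {Res→Out, Res→b, d→Out, f→Out}.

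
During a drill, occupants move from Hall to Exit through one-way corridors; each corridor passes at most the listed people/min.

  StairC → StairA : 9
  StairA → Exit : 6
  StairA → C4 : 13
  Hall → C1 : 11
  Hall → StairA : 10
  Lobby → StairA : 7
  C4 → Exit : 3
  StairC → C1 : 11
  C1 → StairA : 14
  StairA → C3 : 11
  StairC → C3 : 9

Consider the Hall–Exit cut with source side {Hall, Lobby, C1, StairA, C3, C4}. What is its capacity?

9

Edges leaving {Hall, Lobby, C1, StairA, C3, C4}: StairA→Exit (6), C4→Exit (3).
Cut capacity = 6 + 3 = 9.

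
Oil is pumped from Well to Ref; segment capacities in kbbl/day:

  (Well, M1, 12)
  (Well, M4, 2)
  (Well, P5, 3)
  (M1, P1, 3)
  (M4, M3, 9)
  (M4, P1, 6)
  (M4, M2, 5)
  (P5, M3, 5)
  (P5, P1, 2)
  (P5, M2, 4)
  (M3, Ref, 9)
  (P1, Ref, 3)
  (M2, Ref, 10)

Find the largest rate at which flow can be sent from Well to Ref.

8

Augment Well→M1→P1→Ref: bottleneck 3, flow now 3.
Augment Well→M4→M3→Ref: bottleneck 2, flow now 5.
Augment Well→P5→M3→Ref: bottleneck 3, flow now 8.
No augmenting path remains; maximum flow = 8.
In the residual graph, reachable from Well: {Well, M1}.
Min-cut edges: Well→M4 (2), Well→P5 (3), M1→P1 (3); capacity 2 + 3 + 3 = 8.
This cut is saturated, so no flow can exceed 8.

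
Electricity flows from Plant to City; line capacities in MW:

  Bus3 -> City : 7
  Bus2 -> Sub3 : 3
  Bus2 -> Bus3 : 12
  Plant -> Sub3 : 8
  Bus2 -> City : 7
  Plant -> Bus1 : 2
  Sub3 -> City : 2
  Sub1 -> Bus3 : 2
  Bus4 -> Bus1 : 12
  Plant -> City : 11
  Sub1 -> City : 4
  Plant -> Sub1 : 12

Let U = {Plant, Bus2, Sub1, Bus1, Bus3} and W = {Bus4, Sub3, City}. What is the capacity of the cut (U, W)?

Edges leaving {Plant, Bus2, Sub1, Bus1, Bus3}: Plant→Sub3 (8), Plant→City (11), Bus2→Sub3 (3), Bus2→City (7), Sub1→City (4), Bus3→City (7).
Cut capacity = 8 + 11 + 3 + 7 + 4 + 7 = 40.

40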